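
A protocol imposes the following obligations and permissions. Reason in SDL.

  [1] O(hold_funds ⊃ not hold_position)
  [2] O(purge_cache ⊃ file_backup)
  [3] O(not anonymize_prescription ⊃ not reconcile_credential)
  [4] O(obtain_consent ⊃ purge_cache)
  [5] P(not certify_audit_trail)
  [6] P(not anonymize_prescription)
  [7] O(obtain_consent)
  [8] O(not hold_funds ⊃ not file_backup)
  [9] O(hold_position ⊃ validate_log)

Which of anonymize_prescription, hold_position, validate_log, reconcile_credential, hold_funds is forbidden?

From premise 7 we have O(obtain_consent).
From O(obtain_consent) and premise 4, O(obtain_consent ⊃ purge_cache), we obtain O(purge_cache).
Applying K to premise 2 (O(purge_cache ⊃ file_backup)) and O(purge_cache) yields O(file_backup).
Premise 8, O(not hold_funds ⊃ not file_backup), contraposes to O(file_backup ⊃ hold_funds); with O(file_backup) we get O(hold_funds).
With premise 1, O(hold_funds ⊃ not hold_position), the K-axiom yields O(not hold_position).
So O(not hold_position) holds, i.e. hold_position is forbidden. None of the other listed options is forbidden under the premises.

hold_position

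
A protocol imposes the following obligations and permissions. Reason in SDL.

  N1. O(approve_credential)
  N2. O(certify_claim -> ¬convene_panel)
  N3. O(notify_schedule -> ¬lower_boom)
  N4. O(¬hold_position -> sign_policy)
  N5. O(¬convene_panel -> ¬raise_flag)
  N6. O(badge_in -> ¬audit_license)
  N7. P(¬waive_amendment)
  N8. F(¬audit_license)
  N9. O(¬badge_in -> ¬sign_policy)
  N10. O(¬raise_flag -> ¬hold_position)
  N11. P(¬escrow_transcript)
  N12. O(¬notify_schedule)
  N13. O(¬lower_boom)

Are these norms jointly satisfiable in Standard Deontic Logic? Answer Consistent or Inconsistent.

Premise 3 is O(notify_schedule -> ¬lower_boom); even if O(¬lower_boom) held, inferring O(notify_schedule) would be affirming the consequent — invalid.
So O(notify_schedule) is not derivable, and the apparent clash with O(¬notify_schedule) does not arise.
A world satisfying every obligation exists (e.g. approve_credential=true, audit_license=true, badge_in=false, certify_claim=false, convene_panel=true, escrow_transcript=false, hold_position=true, lower_boom=false, notify_schedule=false, raise_flag=true, sign_policy=false, waive_amendment=false); no atom is both obligatory and forbidden, so the set is consistent.

Consistent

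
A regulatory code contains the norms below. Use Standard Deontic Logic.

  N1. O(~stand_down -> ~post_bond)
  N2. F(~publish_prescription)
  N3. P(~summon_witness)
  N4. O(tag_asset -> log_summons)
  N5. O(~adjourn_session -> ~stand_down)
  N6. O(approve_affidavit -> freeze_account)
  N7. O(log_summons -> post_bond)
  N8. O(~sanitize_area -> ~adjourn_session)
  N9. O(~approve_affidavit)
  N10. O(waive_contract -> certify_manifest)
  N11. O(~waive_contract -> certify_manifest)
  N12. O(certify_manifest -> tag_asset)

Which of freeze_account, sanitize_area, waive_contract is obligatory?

sanitize_area

By case analysis on ~waive_contract: premise 11 gives O(~waive_contract -> certify_manifest) and premise 10 gives O(waive_contract -> certify_manifest), so O(certify_manifest) either way.
Premise 12 is O(certify_manifest -> tag_asset); since O(certify_manifest), deontic closure gives O(tag_asset).
With premise 4, O(tag_asset -> log_summons), the K-axiom yields O(log_summons).
From O(log_summons) and premise 7, O(log_summons -> post_bond), we obtain O(post_bond).
The contrapositive of premise 1 (O(~stand_down -> ~post_bond)) is O(post_bond -> stand_down), and O(post_bond) is already established, so O(stand_down).
Premise 5 is O(~adjourn_session -> ~stand_down); contrapositively O(stand_down -> adjourn_session). Since O(stand_down) holds, K gives O(adjourn_session).
Premise 8, O(~sanitize_area -> ~adjourn_session), contraposes to O(adjourn_session -> sanitize_area); with O(adjourn_session) we get O(sanitize_area).
So O(sanitize_area) holds — sanitize_area is obligatory. None of the other listed options is made obligatory by any chain of premises.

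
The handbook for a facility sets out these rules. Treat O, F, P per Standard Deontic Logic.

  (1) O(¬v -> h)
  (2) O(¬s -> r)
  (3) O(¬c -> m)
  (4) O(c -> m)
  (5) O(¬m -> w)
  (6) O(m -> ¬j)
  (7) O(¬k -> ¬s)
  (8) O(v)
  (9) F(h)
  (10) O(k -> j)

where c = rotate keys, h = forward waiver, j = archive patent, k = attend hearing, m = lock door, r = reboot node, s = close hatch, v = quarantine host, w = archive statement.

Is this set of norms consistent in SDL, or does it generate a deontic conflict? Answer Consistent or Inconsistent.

Premise 1 is O(¬v -> h), but O(¬v) is not derivable from the premises, so it does not yield O(h).
So O(h) is not derivable, and the apparent clash with O(¬h) does not arise.
A world satisfying every obligation exists (e.g. c=false, h=false, j=false, k=false, m=true, r=true, s=false, v=true, w=false); no atom is both obligatory and forbidden, so the set is consistent.

Consistent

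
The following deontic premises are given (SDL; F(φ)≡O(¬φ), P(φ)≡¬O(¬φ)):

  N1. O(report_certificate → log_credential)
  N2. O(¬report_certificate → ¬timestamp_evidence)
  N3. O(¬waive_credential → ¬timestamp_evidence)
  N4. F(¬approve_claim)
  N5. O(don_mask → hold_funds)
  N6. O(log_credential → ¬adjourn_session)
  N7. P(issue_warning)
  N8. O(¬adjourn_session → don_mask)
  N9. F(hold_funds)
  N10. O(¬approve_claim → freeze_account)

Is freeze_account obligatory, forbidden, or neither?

Neither

Premise 10 is O(¬approve_claim → freeze_account), but O(¬approve_claim) is not derivable from the premises, so it does not yield O(freeze_account).
No premise or chain of K-axiom applications forces O(freeze_account), and none forces O(¬freeze_account). So freeze_account is neither obligatory nor forbidden under these norms.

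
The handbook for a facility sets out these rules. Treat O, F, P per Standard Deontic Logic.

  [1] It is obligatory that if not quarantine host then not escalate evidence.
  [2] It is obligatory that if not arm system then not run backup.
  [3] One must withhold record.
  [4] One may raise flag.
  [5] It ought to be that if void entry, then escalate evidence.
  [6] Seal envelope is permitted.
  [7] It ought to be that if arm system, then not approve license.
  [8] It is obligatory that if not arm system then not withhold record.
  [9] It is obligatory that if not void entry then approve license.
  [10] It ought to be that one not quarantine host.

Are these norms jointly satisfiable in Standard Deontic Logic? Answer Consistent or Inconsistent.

Inconsistent

Premise 3 states O(withhold_record) outright.
Premise 8 is O(¬arm_system → ¬withhold_record); contrapositively O(withhold_record → arm_system). Since O(withhold_record) holds, K gives O(arm_system).
Applying K to premise 7 (O(arm_system → ¬approve_license)) and O(arm_system) yields O(¬approve_license).
The contrapositive of premise 9 (O(¬void_entry → approve_license)) is O(¬approve_license → void_entry), and O(¬approve_license) is already established, so O(void_entry).
With premise 5, O(void_entry → escalate_evidence), the K-axiom yields O(escalate_evidence).
Premise 1, O(¬quarantine_host → ¬escalate_evidence), contraposes to O(escalate_evidence → quarantine_host); with O(escalate_evidence) we get O(quarantine_host).
But premise 10 directly asserts O(¬quarantine_host).
We now have both O(quarantine_host) and O(¬quarantine_host) — quarantine_host is simultaneously obligatory and forbidden, violating the D-axiom.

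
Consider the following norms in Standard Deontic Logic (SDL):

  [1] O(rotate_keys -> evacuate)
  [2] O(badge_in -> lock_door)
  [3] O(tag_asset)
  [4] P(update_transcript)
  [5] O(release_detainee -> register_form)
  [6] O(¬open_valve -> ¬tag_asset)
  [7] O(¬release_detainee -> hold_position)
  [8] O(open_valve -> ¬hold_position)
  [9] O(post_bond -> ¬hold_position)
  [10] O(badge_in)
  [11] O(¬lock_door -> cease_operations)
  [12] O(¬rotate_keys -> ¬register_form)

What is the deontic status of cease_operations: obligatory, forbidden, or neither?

Neither

Premise 11 is O(¬lock_door -> cease_operations), but O(¬lock_door) is not derivable from the premises, so it does not yield O(cease_operations).
No premise or chain of K-axiom applications forces O(cease_operations), and none forces O(¬cease_operations). So cease_operations is neither obligatory nor forbidden under these norms.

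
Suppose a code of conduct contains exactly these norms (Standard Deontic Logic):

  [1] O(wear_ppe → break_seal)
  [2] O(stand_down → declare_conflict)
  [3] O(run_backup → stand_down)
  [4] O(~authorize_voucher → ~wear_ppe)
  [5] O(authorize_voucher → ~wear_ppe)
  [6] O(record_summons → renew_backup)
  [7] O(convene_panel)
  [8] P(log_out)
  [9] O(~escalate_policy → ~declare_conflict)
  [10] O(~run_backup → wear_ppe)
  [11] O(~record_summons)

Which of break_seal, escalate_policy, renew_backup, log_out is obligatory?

Premises 4 and 5 are O(~authorize_voucher → ~wear_ppe) and O(authorize_voucher → ~wear_ppe); every ideal world satisfies ~authorize_voucher or authorize_voucher, so in either case ~wear_ppe holds — hence O(~wear_ppe).
Premise 10 is O(~run_backup → wear_ppe); contrapositively O(~wear_ppe → run_backup). Since O(~wear_ppe) holds, K gives O(run_backup).
From O(run_backup) and premise 3, O(run_backup → stand_down), we obtain O(stand_down).
Premise 2 is O(stand_down → declare_conflict); since O(stand_down), deontic closure gives O(declare_conflict).
The contrapositive of premise 9 (O(~escalate_policy → ~declare_conflict)) is O(declare_conflict → escalate_policy), and O(declare_conflict) is already established, so O(escalate_policy).
So O(escalate_policy) holds — escalate_policy is obligatory. None of the other listed options is made obligatory by any chain of premises.

escalate_policy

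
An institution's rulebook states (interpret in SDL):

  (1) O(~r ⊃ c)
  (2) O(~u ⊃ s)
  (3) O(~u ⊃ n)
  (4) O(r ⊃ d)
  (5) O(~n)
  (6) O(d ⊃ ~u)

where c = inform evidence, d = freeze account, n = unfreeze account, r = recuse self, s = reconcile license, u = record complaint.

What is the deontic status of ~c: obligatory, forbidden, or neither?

Forbidden

From premise 5 we have O(~n).
Premise 3 is O(~u ⊃ n); contrapositively O(~n ⊃ u). Since O(~n) holds, K gives O(u).
Premise 6, O(d ⊃ ~u), contraposes to O(u ⊃ ~d); with O(u) we get O(~d).
The contrapositive of premise 4 (O(r ⊃ d)) is O(~d ⊃ ~r), and O(~d) is already established, so O(~r).
Applying K to premise 1 (O(~r ⊃ c)) and O(~r) yields O(c).
Premise 2 does not contribute to this derivation.
Thus O(c), which is F(~c): ~c is forbidden.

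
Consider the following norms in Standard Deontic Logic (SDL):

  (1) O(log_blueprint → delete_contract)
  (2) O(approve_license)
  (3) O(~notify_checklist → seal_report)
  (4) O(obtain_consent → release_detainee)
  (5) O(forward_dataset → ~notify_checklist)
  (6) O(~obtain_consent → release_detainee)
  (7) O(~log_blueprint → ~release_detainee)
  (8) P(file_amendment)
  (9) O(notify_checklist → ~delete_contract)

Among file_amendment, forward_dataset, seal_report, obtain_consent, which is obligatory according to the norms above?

seal_report

Premises 4 and 6 are O(obtain_consent → release_detainee) and O(~obtain_consent → release_detainee); every ideal world satisfies obtain_consent or ~obtain_consent, so in either case release_detainee holds — hence O(release_detainee).
Premise 7, O(~log_blueprint → ~release_detainee), contraposes to O(release_detainee → log_blueprint); with O(release_detainee) we get O(log_blueprint).
Premise 1 is O(log_blueprint → delete_contract); since O(log_blueprint), deontic closure gives O(delete_contract).
The contrapositive of premise 9 (O(notify_checklist → ~delete_contract)) is O(delete_contract → ~notify_checklist), and O(delete_contract) is already established, so O(~notify_checklist).
Applying K to premise 3 (O(~notify_checklist → seal_report)) and O(~notify_checklist) yields O(seal_report).
So O(seal_report) holds — seal_report is obligatory. None of the other listed options is made obligatory by any chain of premises.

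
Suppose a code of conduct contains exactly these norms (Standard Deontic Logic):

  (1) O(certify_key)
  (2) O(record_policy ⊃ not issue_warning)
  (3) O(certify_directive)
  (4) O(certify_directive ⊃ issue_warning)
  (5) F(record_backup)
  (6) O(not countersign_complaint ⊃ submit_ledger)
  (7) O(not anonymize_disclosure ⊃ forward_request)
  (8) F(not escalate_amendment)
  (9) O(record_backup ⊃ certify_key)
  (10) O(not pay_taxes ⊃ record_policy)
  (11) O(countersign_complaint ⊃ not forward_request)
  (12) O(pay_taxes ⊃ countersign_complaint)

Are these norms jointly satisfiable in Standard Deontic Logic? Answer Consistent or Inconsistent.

Premise 9 is O(record_backup ⊃ certify_key); even if O(certify_key) held, inferring O(record_backup) would be affirming the consequent — invalid.
So O(record_backup) is not derivable, and the apparent clash with O(not record_backup) does not arise.
A world satisfying every obligation exists (e.g. anonymize_disclosure=true, certify_directive=true, certify_key=true, countersign_complaint=true, escalate_amendment=true, forward_request=false, issue_warning=true, pay_taxes=true, record_backup=false, record_policy=false, submit_ledger=false); no atom is both obligatory and forbidden, so the set is consistent.

Consistent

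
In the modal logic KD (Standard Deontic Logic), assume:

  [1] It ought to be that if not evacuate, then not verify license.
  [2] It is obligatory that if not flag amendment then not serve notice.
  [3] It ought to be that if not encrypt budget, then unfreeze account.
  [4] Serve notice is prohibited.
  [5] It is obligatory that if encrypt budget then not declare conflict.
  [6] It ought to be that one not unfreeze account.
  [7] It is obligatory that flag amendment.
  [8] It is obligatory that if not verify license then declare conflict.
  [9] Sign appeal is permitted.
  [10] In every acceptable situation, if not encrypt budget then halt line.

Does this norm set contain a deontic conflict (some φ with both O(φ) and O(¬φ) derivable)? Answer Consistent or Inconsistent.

Consistent

Premise 2 is O(¬flag_amendment → ¬serve_notice); even if O(¬serve_notice) held, inferring O(¬flag_amendment) would be affirming the consequent — invalid.
So O(¬flag_amendment) is not derivable, and the apparent clash with O(flag_amendment) does not arise.
A world satisfying every obligation exists (e.g. declare_conflict=false, encrypt_budget=true, evacuate=true, flag_amendment=true, halt_line=false, serve_notice=false, sign_appeal=false, unfreeze_account=false, verify_license=true); no atom is both obligatory and forbidden, so the set is consistent.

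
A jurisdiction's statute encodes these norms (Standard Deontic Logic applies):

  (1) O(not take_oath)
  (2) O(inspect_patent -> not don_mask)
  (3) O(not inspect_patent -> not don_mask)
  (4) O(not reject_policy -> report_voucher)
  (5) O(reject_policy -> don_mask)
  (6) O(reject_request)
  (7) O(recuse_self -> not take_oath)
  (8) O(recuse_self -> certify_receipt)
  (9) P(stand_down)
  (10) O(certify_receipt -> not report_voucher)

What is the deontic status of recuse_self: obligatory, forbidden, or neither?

Forbidden

Premises 2 and 3 are O(inspect_patent -> not don_mask) and O(not inspect_patent -> not don_mask); every ideal world satisfies inspect_patent or not inspect_patent, so in either case not don_mask holds — hence O(not don_mask).
Premise 5, O(reject_policy -> don_mask), contraposes to O(not don_mask -> not reject_policy); with O(not don_mask) we get O(not reject_policy).
With premise 4, O(not reject_policy -> report_voucher), the K-axiom yields O(report_voucher).
Premise 10, O(certify_receipt -> not report_voucher), contraposes to O(report_voucher -> not certify_receipt); with O(report_voucher) we get O(not certify_receipt).
Premise 8, O(recuse_self -> certify_receipt), contraposes to O(not certify_receipt -> not recuse_self); with O(not certify_receipt) we get O(not recuse_self).
Premises 1, 6, 7, 9 do not contribute to this derivation.
Thus O(not recuse_self), which is F(recuse_self): recuse_self is forbidden.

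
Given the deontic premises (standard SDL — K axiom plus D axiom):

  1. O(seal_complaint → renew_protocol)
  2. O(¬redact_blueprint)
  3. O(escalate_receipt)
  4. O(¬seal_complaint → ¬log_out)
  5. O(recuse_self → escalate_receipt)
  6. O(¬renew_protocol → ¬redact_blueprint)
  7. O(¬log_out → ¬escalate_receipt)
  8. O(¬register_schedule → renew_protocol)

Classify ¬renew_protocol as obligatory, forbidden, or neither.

From premise 3 we have O(escalate_receipt).
The contrapositive of premise 7 (O(¬log_out → ¬escalate_receipt)) is O(escalate_receipt → log_out), and O(escalate_receipt) is already established, so O(log_out).
Premise 4, O(¬seal_complaint → ¬log_out), contraposes to O(log_out → seal_complaint); with O(log_out) we get O(seal_complaint).
With premise 1, O(seal_complaint → renew_protocol), the K-axiom yields O(renew_protocol).
Premises 2, 5, 6, 8 do not contribute to this derivation.
Thus O(renew_protocol), which is F(¬renew_protocol): ¬renew_protocol is forbidden.

Forbidden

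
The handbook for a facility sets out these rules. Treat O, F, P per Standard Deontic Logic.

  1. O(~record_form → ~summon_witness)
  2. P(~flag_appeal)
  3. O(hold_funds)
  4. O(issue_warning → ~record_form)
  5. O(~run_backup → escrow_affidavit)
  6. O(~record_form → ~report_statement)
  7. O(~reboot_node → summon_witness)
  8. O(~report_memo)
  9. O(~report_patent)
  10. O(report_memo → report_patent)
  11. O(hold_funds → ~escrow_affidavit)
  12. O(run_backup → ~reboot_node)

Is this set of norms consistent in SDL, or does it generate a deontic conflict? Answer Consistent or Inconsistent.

Consistent

Premise 10 is O(report_memo → report_patent), but O(report_memo) is not derivable from the premises, so it does not yield O(report_patent).
So O(report_patent) is not derivable, and the apparent clash with O(~report_patent) does not arise.
A world satisfying every obligation exists (e.g. escrow_affidavit=false, flag_appeal=false, hold_funds=true, issue_warning=false, reboot_node=false, record_form=true, report_memo=false, report_patent=false, report_statement=false, run_backup=true, summon_witness=true); no atom is both obligatory and forbidden, so the set is consistent.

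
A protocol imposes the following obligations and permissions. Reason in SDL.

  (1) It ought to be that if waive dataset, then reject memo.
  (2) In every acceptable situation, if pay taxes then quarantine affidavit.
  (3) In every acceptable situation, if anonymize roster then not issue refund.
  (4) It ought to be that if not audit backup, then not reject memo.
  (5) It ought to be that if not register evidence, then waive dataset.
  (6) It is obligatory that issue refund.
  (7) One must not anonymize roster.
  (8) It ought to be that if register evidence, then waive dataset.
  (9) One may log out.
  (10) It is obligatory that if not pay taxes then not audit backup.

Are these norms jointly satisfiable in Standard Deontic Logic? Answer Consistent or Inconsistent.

Premise 3 is O(anonymize_roster → ¬issue_refund), but O(anonymize_roster) is not derivable from the premises, so it does not yield O(¬issue_refund).
So O(¬issue_refund) is not derivable, and the apparent clash with O(issue_refund) does not arise.
A world satisfying every obligation exists (e.g. anonymize_roster=false, audit_backup=true, issue_refund=true, log_out=false, pay_taxes=true, quarantine_affidavit=true, register_evidence=false, reject_memo=true, waive_dataset=true); no atom is both obligatory and forbidden, so the set is consistent.

Consistent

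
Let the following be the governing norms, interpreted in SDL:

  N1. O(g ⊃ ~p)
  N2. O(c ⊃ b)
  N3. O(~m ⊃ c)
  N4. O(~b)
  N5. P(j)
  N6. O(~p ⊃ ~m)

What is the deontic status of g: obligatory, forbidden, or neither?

Forbidden

Premise 4 states O(~b) outright.
Premise 2, O(c ⊃ b), contraposes to O(~b ⊃ ~c); with O(~b) we get O(~c).
Premise 3 is O(~m ⊃ c); contrapositively O(~c ⊃ m). Since O(~c) holds, K gives O(m).
The contrapositive of premise 6 (O(~p ⊃ ~m)) is O(m ⊃ p), and O(m) is already established, so O(p).
Premise 1, O(g ⊃ ~p), contraposes to O(p ⊃ ~g); with O(p) we get O(~g).
Premise 5 does not contribute to this derivation.
Thus O(~g), which is F(g): g is forbidden.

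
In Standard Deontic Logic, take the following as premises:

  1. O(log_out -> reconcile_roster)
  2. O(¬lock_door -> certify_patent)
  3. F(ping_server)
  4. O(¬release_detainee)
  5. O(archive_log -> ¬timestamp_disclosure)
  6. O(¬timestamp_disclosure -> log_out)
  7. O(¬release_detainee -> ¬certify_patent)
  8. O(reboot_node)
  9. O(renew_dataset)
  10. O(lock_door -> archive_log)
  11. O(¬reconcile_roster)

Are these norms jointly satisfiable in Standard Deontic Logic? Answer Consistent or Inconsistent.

Premise 11 states O(¬reconcile_roster) outright.
Premise 1, O(log_out -> reconcile_roster), contraposes to O(¬reconcile_roster -> ¬log_out); with O(¬reconcile_roster) we get O(¬log_out).
Premise 6, O(¬timestamp_disclosure -> log_out), contraposes to O(¬log_out -> timestamp_disclosure); with O(¬log_out) we get O(timestamp_disclosure).
Premise 5 is O(archive_log -> ¬timestamp_disclosure); contrapositively O(timestamp_disclosure -> ¬archive_log). Since O(timestamp_disclosure) holds, K gives O(¬archive_log).
Premise 10, O(lock_door -> archive_log), contraposes to O(¬archive_log -> ¬lock_door); with O(¬archive_log) we get O(¬lock_door).
Premise 2 is O(¬lock_door -> certify_patent); since O(¬lock_door), deontic closure gives O(certify_patent).
Premise 7, O(¬release_detainee -> ¬certify_patent), contraposes to O(certify_patent -> release_detainee); with O(certify_patent) we get O(release_detainee).
However, premise 4 gives O(¬release_detainee).
We now have both O(release_detainee) and O(¬release_detainee) — release_detainee is simultaneously obligatory and forbidden, violating the D-axiom.

Inconsistent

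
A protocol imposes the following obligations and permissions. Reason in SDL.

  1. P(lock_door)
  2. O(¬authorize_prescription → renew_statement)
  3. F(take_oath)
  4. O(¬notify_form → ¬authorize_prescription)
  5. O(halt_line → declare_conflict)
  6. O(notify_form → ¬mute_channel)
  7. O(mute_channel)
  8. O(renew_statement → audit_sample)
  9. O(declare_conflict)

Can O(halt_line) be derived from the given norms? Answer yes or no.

Premise 5 is O(halt_line → declare_conflict); even if O(declare_conflict) held, inferring O(halt_line) would be affirming the consequent — invalid.
No other premise forces O(halt_line). An ideal world satisfying every premise can still have halt_line false, so O(halt_line) is not derivable.

No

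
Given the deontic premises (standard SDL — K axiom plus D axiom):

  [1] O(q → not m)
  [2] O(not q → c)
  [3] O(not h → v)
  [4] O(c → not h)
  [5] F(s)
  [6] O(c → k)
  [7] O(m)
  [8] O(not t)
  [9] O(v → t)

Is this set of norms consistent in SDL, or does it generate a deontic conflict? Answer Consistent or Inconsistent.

Inconsistent

From premise 8 we have O(not t).
Premise 9, O(v → t), contraposes to O(not t → not v); with O(not t) we get O(not v).
The contrapositive of premise 3 (O(not h → v)) is O(not v → h), and O(not v) is already established, so O(h).
The contrapositive of premise 4 (O(c → not h)) is O(h → not c), and O(h) is already established, so O(not c).
Premise 2 is O(not q → c); contrapositively O(not c → q). Since O(not c) holds, K gives O(q).
Applying K to premise 1 (O(q → not m)) and O(q) yields O(not m).
Yet premise 7 states O(m).
We now have both O(not m) and O(m) — m is simultaneously obligatory and forbidden, violating the D-axiom.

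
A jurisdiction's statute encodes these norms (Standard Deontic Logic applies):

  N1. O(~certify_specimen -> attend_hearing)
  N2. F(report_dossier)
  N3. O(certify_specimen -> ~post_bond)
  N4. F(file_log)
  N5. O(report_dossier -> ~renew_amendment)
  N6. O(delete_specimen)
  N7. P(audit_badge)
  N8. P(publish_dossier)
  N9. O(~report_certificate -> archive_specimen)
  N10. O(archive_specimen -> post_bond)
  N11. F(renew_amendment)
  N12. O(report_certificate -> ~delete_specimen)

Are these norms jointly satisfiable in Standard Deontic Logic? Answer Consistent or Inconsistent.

Consistent

Premise 5 is O(report_dossier -> ~renew_amendment); even if O(~renew_amendment) held, inferring O(report_dossier) would be affirming the consequent — invalid.
So O(report_dossier) is not derivable, and the apparent clash with O(~report_dossier) does not arise.
A world satisfying every obligation exists (e.g. archive_specimen=true, attend_hearing=true, audit_badge=false, certify_specimen=false, delete_specimen=true, file_log=false, post_bond=true, publish_dossier=false, renew_amendment=false, report_certificate=false, report_dossier=false); no atom is both obligatory and forbidden, so the set is consistent.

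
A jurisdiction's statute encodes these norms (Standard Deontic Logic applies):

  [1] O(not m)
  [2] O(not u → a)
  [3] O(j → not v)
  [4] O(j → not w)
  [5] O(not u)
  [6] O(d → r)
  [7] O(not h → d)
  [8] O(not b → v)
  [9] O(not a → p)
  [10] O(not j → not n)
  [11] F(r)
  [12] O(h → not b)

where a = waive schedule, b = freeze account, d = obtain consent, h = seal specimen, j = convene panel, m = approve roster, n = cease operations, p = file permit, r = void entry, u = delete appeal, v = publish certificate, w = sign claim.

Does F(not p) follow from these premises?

No

Premise 9 is O(not a → p), but O(not a) is not derivable from the premises, so it does not yield O(p).
No other premise forces O(p). An ideal world satisfying every premise can still have not p true, so F(not p) is not derivable.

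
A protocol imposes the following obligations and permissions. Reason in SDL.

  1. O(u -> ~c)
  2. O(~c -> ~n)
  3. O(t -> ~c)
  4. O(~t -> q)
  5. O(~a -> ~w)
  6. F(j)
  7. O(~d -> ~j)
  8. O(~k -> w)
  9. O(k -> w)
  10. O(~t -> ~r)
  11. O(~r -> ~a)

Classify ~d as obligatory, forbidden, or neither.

Neither

Premise 7 is O(~d -> ~j); even if O(~j) held, inferring O(~d) would be affirming the consequent — invalid.
No premise or chain of K-axiom applications forces O(~d), and none forces O(d). So ~d is neither obligatory nor forbidden under these norms.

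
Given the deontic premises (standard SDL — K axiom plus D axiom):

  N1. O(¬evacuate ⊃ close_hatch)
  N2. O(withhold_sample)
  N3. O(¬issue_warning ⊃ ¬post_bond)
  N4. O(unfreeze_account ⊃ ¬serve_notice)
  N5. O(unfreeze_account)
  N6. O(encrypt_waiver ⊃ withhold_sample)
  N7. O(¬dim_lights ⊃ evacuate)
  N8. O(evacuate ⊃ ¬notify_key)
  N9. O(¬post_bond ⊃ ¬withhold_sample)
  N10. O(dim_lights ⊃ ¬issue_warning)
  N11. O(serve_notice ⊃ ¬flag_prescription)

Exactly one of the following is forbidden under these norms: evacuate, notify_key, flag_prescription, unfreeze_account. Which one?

Premise 2 gives O(withhold_sample).
The contrapositive of premise 9 (O(¬post_bond ⊃ ¬withhold_sample)) is O(withhold_sample ⊃ post_bond), and O(withhold_sample) is already established, so O(post_bond).
Premise 3 is O(¬issue_warning ⊃ ¬post_bond); contrapositively O(post_bond ⊃ issue_warning). Since O(post_bond) holds, K gives O(issue_warning).
Premise 10 is O(dim_lights ⊃ ¬issue_warning); contrapositively O(issue_warning ⊃ ¬dim_lights). Since O(issue_warning) holds, K gives O(¬dim_lights).
Premise 7 is O(¬dim_lights ⊃ evacuate); since O(¬dim_lights), deontic closure gives O(evacuate).
Applying K to premise 8 (O(evacuate ⊃ ¬notify_key)) and O(evacuate) yields O(¬notify_key).
So O(¬notify_key) holds, i.e. notify_key is forbidden. None of the other listed options is forbidden under the premises.

notify_key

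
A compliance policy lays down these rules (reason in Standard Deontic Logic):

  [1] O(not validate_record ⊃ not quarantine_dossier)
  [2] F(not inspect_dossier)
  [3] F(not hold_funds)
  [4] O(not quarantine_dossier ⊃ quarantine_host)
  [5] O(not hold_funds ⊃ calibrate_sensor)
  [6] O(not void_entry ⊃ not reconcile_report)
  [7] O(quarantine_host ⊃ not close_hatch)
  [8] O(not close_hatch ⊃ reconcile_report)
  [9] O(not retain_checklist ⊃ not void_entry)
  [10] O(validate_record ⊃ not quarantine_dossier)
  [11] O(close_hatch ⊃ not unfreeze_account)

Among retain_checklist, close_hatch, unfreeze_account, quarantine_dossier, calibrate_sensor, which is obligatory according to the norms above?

Premises 1 and 10 are O(not validate_record ⊃ not quarantine_dossier) and O(validate_record ⊃ not quarantine_dossier); every ideal world satisfies not validate_record or validate_record, so in either case not quarantine_dossier holds — hence O(not quarantine_dossier).
Premise 4 is O(not quarantine_dossier ⊃ quarantine_host); since O(not quarantine_dossier), deontic closure gives O(quarantine_host).
Applying K to premise 7 (O(quarantine_host ⊃ not close_hatch)) and O(quarantine_host) yields O(not close_hatch).
Premise 8 is O(not close_hatch ⊃ reconcile_report); since O(not close_hatch), deontic closure gives O(reconcile_report).
Premise 6 is O(not void_entry ⊃ not reconcile_report); contrapositively O(reconcile_report ⊃ void_entry). Since O(reconcile_report) holds, K gives O(void_entry).
Premise 9 is O(not retain_checklist ⊃ not void_entry); contrapositively O(void_entry ⊃ retain_checklist). Since O(void_entry) holds, K gives O(retain_checklist).
So O(retain_checklist) holds — retain_checklist is obligatory. None of the other listed options is made obligatory by any chain of premises.

retain_checklist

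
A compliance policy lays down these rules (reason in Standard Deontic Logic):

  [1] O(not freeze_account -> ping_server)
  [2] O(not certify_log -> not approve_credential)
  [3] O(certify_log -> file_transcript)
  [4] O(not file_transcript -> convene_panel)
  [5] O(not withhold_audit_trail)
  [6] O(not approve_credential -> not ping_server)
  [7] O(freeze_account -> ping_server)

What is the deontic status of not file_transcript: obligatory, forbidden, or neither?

Forbidden

Premises 7 and 1 cover both cases: O(freeze_account -> ping_server) and O(not freeze_account -> ping_server). Since freeze_account ∨ not freeze_account is a tautology, O(ping_server) follows.
Premise 6 is O(not approve_credential -> not ping_server); contrapositively O(ping_server -> approve_credential). Since O(ping_server) holds, K gives O(approve_credential).
Premise 2, O(not certify_log -> not approve_credential), contraposes to O(approve_credential -> certify_log); with O(approve_credential) we get O(certify_log).
With premise 3, O(certify_log -> file_transcript), the K-axiom yields O(file_transcript).
Premises 4, 5 do not contribute to this derivation.
Thus O(file_transcript), which is F(not file_transcript): not file_transcript is forbidden.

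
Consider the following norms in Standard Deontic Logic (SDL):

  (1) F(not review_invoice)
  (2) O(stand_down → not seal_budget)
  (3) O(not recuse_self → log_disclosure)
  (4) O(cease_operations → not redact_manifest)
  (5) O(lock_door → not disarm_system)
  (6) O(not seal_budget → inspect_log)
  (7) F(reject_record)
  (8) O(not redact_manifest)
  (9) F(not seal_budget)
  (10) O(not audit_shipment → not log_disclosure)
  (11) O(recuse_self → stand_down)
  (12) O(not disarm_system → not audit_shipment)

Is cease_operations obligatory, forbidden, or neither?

Premise 4 is O(cease_operations → not redact_manifest); even if O(not redact_manifest) held, inferring O(cease_operations) would be affirming the consequent — invalid.
No premise or chain of K-axiom applications forces O(cease_operations), and none forces O(not cease_operations). So cease_operations is neither obligatory nor forbidden under these norms.

Neither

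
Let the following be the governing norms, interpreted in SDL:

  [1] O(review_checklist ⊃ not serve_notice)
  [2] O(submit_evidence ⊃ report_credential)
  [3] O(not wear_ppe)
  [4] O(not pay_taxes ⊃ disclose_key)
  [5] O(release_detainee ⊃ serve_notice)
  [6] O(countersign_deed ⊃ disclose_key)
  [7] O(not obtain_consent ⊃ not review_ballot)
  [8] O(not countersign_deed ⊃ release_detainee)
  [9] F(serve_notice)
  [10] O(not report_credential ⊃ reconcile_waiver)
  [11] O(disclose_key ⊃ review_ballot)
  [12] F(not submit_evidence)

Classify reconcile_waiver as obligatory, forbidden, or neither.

Neither

Premise 10 is O(not report_credential ⊃ reconcile_waiver), but O(not report_credential) is not derivable from the premises, so it does not yield O(reconcile_waiver).
No premise or chain of K-axiom applications forces O(reconcile_waiver), and none forces O(not reconcile_waiver). So reconcile_waiver is neither obligatory nor forbidden under these norms.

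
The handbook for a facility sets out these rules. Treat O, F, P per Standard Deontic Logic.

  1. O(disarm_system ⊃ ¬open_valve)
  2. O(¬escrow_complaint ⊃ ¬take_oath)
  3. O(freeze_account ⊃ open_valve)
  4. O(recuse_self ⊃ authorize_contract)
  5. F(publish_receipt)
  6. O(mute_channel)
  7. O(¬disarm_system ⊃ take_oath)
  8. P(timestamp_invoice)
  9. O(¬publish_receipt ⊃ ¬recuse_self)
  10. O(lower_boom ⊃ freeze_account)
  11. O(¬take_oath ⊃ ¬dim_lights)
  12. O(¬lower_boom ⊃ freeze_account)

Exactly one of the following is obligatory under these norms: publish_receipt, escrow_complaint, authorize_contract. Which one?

Premises 12 and 10 cover both cases: O(¬lower_boom ⊃ freeze_account) and O(lower_boom ⊃ freeze_account). Since ¬lower_boom ∨ lower_boom is a tautology, O(freeze_account) follows.
From O(freeze_account) and premise 3, O(freeze_account ⊃ open_valve), we obtain O(open_valve).
Premise 1 is O(disarm_system ⊃ ¬open_valve); contrapositively O(open_valve ⊃ ¬disarm_system). Since O(open_valve) holds, K gives O(¬disarm_system).
Premise 7 is O(¬disarm_system ⊃ take_oath); since O(¬disarm_system), deontic closure gives O(take_oath).
Premise 2 is O(¬escrow_complaint ⊃ ¬take_oath); contrapositively O(take_oath ⊃ escrow_complaint). Since O(take_oath) holds, K gives O(escrow_complaint).
So O(escrow_complaint) holds — escrow_complaint is obligatory. None of the other listed options is made obligatory by any chain of premises.

escrow_complaint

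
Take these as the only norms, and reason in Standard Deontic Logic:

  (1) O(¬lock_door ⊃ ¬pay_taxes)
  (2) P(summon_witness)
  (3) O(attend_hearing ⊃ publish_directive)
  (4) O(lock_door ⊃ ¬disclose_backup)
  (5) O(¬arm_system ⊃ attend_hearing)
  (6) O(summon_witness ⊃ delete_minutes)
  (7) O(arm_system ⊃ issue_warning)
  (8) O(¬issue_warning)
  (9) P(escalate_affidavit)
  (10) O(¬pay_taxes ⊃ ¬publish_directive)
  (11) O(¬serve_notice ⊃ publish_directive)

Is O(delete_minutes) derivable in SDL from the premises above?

Premise 6 is O(summon_witness ⊃ delete_minutes), but O(summon_witness) is not derivable from the premises (the permission P(summon_witness) asserts only ¬O(¬summon_witness), not O(summon_witness)), so it does not yield O(delete_minutes).
No other premise forces O(delete_minutes). An ideal world satisfying every premise can still have delete_minutes false, so O(delete_minutes) is not derivable.

No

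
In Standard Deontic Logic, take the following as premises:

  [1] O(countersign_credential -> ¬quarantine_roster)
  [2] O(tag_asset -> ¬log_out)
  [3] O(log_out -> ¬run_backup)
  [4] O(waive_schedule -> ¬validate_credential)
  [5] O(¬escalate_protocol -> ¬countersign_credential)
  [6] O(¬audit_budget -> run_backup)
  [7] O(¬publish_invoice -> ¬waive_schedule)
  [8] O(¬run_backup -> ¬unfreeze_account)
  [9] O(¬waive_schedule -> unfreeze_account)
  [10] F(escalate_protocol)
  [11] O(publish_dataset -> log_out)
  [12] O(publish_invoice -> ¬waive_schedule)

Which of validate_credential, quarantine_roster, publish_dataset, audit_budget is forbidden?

publish_dataset

By case analysis on publish_invoice: premise 12 gives O(publish_invoice -> ¬waive_schedule) and premise 7 gives O(¬publish_invoice -> ¬waive_schedule), so O(¬waive_schedule) either way.
Premise 9 is O(¬waive_schedule -> unfreeze_account); since O(¬waive_schedule), deontic closure gives O(unfreeze_account).
The contrapositive of premise 8 (O(¬run_backup -> ¬unfreeze_account)) is O(unfreeze_account -> run_backup), and O(unfreeze_account) is already established, so O(run_backup).
Premise 3, O(log_out -> ¬run_backup), contraposes to O(run_backup -> ¬log_out); with O(run_backup) we get O(¬log_out).
The contrapositive of premise 11 (O(publish_dataset -> log_out)) is O(¬log_out -> ¬publish_dataset), and O(¬log_out) is already established, so O(¬publish_dataset).
So O(¬publish_dataset) holds, i.e. publish_dataset is forbidden. None of the other listed options is forbidden under the premises.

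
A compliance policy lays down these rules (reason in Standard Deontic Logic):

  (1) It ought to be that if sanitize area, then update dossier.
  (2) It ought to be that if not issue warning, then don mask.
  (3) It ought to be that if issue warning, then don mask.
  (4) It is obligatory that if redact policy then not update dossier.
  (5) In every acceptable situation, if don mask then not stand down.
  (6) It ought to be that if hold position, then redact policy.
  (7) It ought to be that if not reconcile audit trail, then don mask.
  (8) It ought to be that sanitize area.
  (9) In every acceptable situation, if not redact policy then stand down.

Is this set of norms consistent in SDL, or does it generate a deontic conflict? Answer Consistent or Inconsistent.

Inconsistent

Premises 3 and 2 cover both cases: O(issue_warning → don_mask) and O(¬issue_warning → don_mask). Since issue_warning ∨ ¬issue_warning is a tautology, O(don_mask) follows.
Applying K to premise 5 (O(don_mask → ¬stand_down)) and O(don_mask) yields O(¬stand_down).
Premise 9 is O(¬redact_policy → stand_down); contrapositively O(¬stand_down → redact_policy). Since O(¬stand_down) holds, K gives O(redact_policy).
Premise 4 is O(redact_policy → ¬update_dossier); since O(redact_policy), deontic closure gives O(¬update_dossier).
Premise 1, O(sanitize_area → update_dossier), contraposes to O(¬update_dossier → ¬sanitize_area); with O(¬update_dossier) we get O(¬sanitize_area).
But premise 8 directly asserts O(sanitize_area).
We now have both O(¬sanitize_area) and O(sanitize_area) — sanitize_area is simultaneously obligatory and forbidden, violating the D-axiom.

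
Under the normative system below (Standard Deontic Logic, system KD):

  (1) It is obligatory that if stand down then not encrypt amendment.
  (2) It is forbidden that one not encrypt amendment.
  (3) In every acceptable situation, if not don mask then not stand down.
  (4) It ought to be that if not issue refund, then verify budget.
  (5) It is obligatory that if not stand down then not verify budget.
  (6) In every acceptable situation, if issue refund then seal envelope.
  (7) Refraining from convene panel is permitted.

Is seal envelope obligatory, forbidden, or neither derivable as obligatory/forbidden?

Obligatory

Premise 2, F(¬encrypt_amendment), is equivalent to O(encrypt_amendment).
Premise 1, O(stand_down → ¬encrypt_amendment), contraposes to O(encrypt_amendment → ¬stand_down); with O(encrypt_amendment) we get O(¬stand_down).
With premise 5, O(¬stand_down → ¬verify_budget), the K-axiom yields O(¬verify_budget).
The contrapositive of premise 4 (O(¬issue_refund → verify_budget)) is O(¬verify_budget → issue_refund), and O(¬verify_budget) is already established, so O(issue_refund).
From O(issue_refund) and premise 6, O(issue_refund → seal_envelope), we obtain O(seal_envelope).
Premises 3, 7 do not contribute to this derivation.
Hence seal_envelope is obligatory.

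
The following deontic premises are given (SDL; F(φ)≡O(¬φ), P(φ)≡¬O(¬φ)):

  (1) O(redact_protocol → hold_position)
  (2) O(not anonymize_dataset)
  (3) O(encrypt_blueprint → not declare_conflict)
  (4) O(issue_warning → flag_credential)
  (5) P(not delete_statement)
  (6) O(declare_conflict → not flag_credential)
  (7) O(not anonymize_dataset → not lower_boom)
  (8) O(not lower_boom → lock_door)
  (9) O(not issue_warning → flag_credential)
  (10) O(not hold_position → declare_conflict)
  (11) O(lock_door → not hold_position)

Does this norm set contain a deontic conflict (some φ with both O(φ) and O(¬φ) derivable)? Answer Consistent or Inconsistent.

Inconsistent

Premises 9 and 4 cover both cases: O(not issue_warning → flag_credential) and O(issue_warning → flag_credential). Since not issue_warning ∨ issue_warning is a tautology, O(flag_credential) follows.
Premise 6, O(declare_conflict → not flag_credential), contraposes to O(flag_credential → not declare_conflict); with O(flag_credential) we get O(not declare_conflict).
Premise 10, O(not hold_position → declare_conflict), contraposes to O(not declare_conflict → hold_position); with O(not declare_conflict) we get O(hold_position).
The contrapositive of premise 11 (O(lock_door → not hold_position)) is O(hold_position → not lock_door), and O(hold_position) is already established, so O(not lock_door).
The contrapositive of premise 8 (O(not lower_boom → lock_door)) is O(not lock_door → lower_boom), and O(not lock_door) is already established, so O(lower_boom).
The contrapositive of premise 7 (O(not anonymize_dataset → not lower_boom)) is O(lower_boom → anonymize_dataset), and O(lower_boom) is already established, so O(anonymize_dataset).
But premise 2 directly asserts O(not anonymize_dataset).
We now have both O(anonymize_dataset) and O(not anonymize_dataset) — anonymize_dataset is simultaneously obligatory and forbidden, violating the D-axiom.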